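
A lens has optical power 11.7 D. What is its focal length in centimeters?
f = 1/P = 8.547 cm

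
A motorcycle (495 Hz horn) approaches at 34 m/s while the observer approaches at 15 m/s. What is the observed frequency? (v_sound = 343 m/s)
f_obs = f·(v + v_o)/(v − v_s) = 573.5 Hz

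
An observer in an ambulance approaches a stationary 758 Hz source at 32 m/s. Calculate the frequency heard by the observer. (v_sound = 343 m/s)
f_obs = f·(v + v_o)/v = 828.7 Hz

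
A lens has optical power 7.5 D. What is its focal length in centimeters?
f = 1/P = 13.33 cm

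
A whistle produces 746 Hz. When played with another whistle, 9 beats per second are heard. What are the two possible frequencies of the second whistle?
f₂ = 746 ± 9 Hz → 755 Hz or 737 Hz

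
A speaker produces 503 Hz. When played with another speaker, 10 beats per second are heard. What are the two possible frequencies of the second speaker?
f₂ = 503 ± 10 Hz → 513 Hz or 493 Hz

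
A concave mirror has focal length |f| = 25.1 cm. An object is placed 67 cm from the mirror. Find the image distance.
f = +25.1 cm (concave); 1/di = 1/f − 1/do → di = 40.14 cm (real image, in front of mirror)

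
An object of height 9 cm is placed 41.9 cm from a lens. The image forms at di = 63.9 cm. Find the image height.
hi = (-di/do) × ho = -13.73 cm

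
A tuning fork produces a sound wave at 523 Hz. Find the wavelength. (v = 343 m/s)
λ = v/f = 0.6558 m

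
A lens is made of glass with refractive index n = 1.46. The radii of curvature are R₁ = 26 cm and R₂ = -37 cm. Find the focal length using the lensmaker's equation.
1/f = (n − 1)(1/R₁ − 1/R₂) → f = 33.2 cm (converging lens)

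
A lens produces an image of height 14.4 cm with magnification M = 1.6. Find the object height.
ho = |hi|/|M| = 9 cm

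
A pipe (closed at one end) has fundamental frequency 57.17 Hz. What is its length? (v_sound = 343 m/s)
L = v/(4f₁) = 1.5 m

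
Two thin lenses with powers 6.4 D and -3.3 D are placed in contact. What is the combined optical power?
P_total = P₁ + P₂ = 3.1 D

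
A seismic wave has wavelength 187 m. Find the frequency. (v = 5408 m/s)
f = v/λ = 28.92 Hz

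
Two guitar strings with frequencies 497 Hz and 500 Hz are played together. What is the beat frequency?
3 Hz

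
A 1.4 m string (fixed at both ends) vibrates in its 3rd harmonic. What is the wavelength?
λₙ = 2L/n = 0.9333 m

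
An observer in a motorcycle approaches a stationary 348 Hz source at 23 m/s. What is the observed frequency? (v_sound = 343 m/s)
f_obs = f·(v + v_o)/v = 371.3 Hz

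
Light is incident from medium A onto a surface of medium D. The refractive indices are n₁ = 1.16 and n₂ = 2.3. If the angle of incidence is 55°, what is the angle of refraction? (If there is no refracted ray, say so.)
sin θ₂ = (n₁/n₂)·sin θ₁ = 0.4131 → θ₂ = 24.4°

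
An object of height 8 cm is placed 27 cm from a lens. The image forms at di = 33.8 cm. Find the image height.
hi = (-di/do) × ho = -10.01 cm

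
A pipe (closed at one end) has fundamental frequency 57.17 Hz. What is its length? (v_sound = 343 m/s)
L = v/(4f₁) = 1.5 m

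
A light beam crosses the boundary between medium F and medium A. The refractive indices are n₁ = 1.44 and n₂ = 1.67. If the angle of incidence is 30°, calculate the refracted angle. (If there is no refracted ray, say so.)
sin θ₂ = (n₁/n₂)·sin θ₁ = 0.4311 → θ₂ = 25.54°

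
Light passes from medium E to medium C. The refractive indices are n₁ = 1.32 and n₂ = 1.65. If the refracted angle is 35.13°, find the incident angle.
sin θ₁ = (n₂/n₁)·sin θ₂ → θ₁ = 46°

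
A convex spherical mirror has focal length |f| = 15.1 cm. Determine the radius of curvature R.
R = 2|f| = 30.2 cm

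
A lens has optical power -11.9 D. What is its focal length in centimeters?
f = 1/P = -8.403 cm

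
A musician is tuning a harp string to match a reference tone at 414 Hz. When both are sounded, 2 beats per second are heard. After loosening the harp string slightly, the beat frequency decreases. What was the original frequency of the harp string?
416 Hz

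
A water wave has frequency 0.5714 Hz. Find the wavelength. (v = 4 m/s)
λ = v/f = 7 m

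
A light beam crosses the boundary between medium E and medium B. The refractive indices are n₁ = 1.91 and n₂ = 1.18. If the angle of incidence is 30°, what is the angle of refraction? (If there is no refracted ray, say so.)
sin θ₂ = (n₁/n₂)·sin θ₁ = 0.8093 → θ₂ = 54.03°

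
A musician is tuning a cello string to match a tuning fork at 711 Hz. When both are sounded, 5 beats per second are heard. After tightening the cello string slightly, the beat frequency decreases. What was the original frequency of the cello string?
706 Hz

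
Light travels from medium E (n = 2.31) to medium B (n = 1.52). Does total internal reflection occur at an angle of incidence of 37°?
θc = arcsin(n₂/n₁) = 41.15°; 37° < θc, so no — the ray refracts.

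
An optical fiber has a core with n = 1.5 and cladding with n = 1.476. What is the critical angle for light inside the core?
θc = arcsin(n_cladding/n_core) = 79.74°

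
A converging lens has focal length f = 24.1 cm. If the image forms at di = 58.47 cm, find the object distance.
1/do = 1/f − 1/di → do = 41 cm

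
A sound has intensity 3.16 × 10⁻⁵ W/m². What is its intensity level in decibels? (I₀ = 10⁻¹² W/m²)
β = 10·log₁₀(I/I₀) = 75 dB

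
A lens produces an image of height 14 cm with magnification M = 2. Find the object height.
ho = |hi|/|M| = 7 cm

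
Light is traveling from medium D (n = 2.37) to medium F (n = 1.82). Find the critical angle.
θc = arcsin(n₂/n₁) = 50.17°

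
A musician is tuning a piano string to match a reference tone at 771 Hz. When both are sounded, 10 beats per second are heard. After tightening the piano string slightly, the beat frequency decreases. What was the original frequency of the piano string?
761 Hz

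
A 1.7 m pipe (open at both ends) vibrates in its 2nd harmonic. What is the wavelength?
λₙ = 2L/n = 1.7 m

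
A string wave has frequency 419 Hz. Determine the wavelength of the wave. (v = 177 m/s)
λ = v/f = 0.4224 m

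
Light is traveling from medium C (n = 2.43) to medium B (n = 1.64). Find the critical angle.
θc = arcsin(n₂/n₁) = 42.45°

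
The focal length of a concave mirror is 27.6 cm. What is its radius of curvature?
R = 2|f| = 55.2 cm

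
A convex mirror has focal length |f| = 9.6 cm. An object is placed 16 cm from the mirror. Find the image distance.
f = −9.6 cm (convex); 1/di = 1/f − 1/do → di = -6 cm (virtual image, behind mirror)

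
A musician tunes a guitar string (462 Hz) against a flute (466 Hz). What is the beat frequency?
4 Hz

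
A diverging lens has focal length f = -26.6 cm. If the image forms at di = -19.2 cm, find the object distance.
1/do = 1/f − 1/di → do = 69.02 cm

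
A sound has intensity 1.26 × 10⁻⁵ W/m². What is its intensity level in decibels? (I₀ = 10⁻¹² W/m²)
β = 10·log₁₀(I/I₀) = 71 dB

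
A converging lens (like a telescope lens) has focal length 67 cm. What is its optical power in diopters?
P = 1/f = 1.493 D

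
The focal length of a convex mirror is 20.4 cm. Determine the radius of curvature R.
R = 2|f| = 40.8 cm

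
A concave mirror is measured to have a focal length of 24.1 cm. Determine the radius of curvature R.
R = 2|f| = 48.2 cm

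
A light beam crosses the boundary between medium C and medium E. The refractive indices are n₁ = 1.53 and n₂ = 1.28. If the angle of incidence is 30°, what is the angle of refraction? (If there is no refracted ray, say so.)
sin θ₂ = (n₁/n₂)·sin θ₁ = 0.5977 → θ₂ = 36.7°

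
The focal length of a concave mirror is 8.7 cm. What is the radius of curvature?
R = 2|f| = 17.4 cm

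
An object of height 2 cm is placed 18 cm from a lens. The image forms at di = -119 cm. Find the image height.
hi = (-di/do) × ho = 13.22 cm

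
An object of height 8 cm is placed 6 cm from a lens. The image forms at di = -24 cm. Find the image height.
hi = (-di/do) × ho = 32 cm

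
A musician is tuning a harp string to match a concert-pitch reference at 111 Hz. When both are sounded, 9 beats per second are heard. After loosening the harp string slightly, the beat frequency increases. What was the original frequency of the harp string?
102 Hz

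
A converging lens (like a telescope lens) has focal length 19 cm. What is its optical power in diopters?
P = 1/f = 5.263 D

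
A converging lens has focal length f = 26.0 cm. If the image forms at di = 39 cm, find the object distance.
1/do = 1/f − 1/di → do = 78 cm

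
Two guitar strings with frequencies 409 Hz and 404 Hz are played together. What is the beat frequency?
5 Hz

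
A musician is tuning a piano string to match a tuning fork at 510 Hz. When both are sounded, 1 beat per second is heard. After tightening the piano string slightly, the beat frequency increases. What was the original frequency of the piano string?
511 Hz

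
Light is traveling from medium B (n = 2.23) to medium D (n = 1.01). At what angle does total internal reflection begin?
θc = arcsin(n₂/n₁) = 26.93°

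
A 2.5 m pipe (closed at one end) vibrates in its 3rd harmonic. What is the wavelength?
λₙ = 4L/n = 3.333 m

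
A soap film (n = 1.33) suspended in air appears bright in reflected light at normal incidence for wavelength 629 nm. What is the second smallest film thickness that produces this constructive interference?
2nt = (m − ½)λ with m = 2 → t = (m − ½)λ/(2n) = 354.7 nm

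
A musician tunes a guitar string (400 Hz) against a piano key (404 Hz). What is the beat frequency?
4 Hz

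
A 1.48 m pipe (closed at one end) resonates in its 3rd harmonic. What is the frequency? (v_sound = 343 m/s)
fₙ = nv/(4L) = 173.8 Hz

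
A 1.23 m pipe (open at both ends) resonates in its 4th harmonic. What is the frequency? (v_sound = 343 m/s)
fₙ = nv/(2L) = 557.7 Hz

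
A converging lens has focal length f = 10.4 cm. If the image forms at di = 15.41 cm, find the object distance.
1/do = 1/f − 1/di → do = 31.99 cm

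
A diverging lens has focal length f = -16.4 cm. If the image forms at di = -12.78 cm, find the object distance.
1/do = 1/f − 1/di → do = 57.9 cm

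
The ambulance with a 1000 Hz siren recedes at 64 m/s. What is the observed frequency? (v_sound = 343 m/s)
f_obs = f·v/(v + v_s) = 842.8 Hz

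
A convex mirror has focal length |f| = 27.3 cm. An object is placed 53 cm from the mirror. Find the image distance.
f = −27.3 cm (convex); 1/di = 1/f − 1/do → di = -18.02 cm (virtual image, behind mirror)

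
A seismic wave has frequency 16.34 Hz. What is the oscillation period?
T = 1/f = 0.0612 s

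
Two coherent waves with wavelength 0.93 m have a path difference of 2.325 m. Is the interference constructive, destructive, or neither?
destructive — path difference = 2.5λ, an odd multiple of λ/2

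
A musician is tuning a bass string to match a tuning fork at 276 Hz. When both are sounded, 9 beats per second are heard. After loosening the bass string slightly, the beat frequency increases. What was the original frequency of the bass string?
267 Hz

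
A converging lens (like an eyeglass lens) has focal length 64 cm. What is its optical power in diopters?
P = 1/f = 1.562 D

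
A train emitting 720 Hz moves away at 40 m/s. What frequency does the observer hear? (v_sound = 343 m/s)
f_obs = f·v/(v + v_s) = 644.8 Hz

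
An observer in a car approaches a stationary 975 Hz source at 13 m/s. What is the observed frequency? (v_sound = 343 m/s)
f_obs = f·(v + v_o)/v = 1012 Hz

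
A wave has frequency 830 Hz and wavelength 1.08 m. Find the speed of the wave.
v = fλ = 896.4 m/s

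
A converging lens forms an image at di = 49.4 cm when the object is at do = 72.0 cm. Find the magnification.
M = −di/do = -0.6861 (inverted image)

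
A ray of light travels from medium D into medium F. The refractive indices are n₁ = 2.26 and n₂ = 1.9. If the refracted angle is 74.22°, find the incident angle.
sin θ₁ = (n₂/n₁)·sin θ₂ → θ₁ = 54°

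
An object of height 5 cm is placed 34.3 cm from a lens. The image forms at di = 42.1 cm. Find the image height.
hi = (-di/do) × ho = -6.137 cm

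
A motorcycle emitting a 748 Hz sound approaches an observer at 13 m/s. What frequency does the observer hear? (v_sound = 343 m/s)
f_obs = f·v/(v − v_s) = 777.5 Hz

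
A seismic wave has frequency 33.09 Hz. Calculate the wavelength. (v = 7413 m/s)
λ = v/f = 224 m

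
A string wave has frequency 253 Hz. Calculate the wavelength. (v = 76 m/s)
λ = v/f = 0.3004 m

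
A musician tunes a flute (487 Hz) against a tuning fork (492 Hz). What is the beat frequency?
5 Hz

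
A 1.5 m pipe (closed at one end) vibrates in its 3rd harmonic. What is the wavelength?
λₙ = 4L/n = 2 m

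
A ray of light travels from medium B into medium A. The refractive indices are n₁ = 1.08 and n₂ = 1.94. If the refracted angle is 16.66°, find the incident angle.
sin θ₁ = (n₂/n₁)·sin θ₂ → θ₁ = 31°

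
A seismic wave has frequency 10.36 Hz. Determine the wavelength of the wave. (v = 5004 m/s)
λ = v/f = 483 m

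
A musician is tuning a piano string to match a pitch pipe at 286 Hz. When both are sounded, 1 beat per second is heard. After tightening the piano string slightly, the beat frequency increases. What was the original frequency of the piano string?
287 Hz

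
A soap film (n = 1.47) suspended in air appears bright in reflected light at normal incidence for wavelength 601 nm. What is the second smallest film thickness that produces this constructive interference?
2nt = (m − ½)λ with m = 2 → t = (m − ½)λ/(2n) = 306.6 nm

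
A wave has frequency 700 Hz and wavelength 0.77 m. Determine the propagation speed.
v = fλ = 539 m/s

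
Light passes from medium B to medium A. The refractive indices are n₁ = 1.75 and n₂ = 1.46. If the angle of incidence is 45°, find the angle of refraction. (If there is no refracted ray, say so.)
sin θ₂ = (n₁/n₂)·sin θ₁ = 0.8476 → θ₂ = 57.95°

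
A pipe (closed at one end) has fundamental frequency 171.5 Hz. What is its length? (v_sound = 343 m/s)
L = v/(4f₁) = 0.5 m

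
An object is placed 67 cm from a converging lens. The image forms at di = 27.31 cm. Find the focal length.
1/f = 1/do + 1/di → f = 19.4 cm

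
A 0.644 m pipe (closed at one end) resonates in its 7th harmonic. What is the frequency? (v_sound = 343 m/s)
fₙ = nv/(4L) = 932.1 Hz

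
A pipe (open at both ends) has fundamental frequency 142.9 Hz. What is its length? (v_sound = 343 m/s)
L = v/(2f₁) = 1.2 m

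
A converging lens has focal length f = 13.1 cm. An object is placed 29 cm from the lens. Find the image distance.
1/di = 1/f − 1/do → di = 23.89 cm (real image)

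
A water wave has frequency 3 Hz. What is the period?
T = 1/f = 0.3333 s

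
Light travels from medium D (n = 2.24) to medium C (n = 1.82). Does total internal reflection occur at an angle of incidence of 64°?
θc = arcsin(n₂/n₁) = 54.34°; 64° > θc, so yes — total internal reflection.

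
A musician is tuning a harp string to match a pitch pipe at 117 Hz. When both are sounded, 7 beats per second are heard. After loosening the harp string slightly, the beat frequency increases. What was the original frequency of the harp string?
110 Hz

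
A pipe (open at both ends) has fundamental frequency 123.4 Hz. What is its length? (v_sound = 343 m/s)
L = v/(2f₁) = 1.39 m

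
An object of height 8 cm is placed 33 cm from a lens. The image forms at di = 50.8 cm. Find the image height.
hi = (-di/do) × ho = -12.32 cm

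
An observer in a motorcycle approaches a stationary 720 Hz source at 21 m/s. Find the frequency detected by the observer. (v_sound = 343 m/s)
f_obs = f·(v + v_o)/v = 764.1 Hz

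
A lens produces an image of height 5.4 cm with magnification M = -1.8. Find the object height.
ho = |hi|/|M| = 3 cm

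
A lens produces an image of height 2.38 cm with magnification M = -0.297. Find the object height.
ho = |hi|/|M| = 8.013 cm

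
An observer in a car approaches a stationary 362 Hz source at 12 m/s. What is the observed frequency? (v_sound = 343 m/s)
f_obs = f·(v + v_o)/v = 374.7 Hz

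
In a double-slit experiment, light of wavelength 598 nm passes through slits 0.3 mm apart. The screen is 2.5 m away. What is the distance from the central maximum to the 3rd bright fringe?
y = mλL/d = 14.95 mm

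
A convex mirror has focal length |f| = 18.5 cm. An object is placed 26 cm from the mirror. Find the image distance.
f = −18.5 cm (convex); 1/di = 1/f − 1/do → di = -10.81 cm (virtual image, behind mirror)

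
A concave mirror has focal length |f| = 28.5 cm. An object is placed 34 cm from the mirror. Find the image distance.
f = +28.5 cm (concave); 1/di = 1/f − 1/do → di = 176.2 cm (real image, in front of mirror)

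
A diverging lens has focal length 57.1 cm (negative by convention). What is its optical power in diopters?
P = 1/f = -1.751 D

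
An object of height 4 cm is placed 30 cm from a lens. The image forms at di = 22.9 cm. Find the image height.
hi = (-di/do) × ho = -3.053 cm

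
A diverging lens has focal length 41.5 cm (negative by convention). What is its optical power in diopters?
P = 1/f = -2.41 D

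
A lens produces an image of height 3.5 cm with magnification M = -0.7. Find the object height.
ho = |hi|/|M| = 5 cm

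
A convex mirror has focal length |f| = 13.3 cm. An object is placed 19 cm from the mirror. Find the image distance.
f = −13.3 cm (convex); 1/di = 1/f − 1/do → di = -7.824 cm (virtual image, behind mirror)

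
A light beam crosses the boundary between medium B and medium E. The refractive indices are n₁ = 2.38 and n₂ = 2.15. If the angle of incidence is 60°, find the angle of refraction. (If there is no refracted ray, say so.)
sin θ₂ = (n₁/n₂)·sin θ₁ = 0.9587 → θ₂ = 73.47°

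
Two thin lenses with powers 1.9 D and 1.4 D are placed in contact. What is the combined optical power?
P_total = P₁ + P₂ = 3.3 D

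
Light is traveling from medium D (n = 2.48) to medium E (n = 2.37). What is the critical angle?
θc = arcsin(n₂/n₁) = 72.87°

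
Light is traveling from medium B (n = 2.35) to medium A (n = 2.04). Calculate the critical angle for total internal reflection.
θc = arcsin(n₂/n₁) = 60.24°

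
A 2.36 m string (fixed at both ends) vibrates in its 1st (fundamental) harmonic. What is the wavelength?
λₙ = 2L/n = 4.72 m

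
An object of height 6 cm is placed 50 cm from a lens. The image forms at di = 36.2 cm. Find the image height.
hi = (-di/do) × ho = -4.344 cm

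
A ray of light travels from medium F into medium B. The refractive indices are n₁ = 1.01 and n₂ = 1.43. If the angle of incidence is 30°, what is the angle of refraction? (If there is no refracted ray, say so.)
sin θ₂ = (n₁/n₂)·sin θ₁ = 0.3531 → θ₂ = 20.68°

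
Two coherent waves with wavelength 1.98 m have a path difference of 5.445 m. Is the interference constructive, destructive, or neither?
neither (partial) — path difference = 2.75λ, neither a whole number of wavelengths nor an odd multiple of λ/2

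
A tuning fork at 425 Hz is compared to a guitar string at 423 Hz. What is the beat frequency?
2 Hz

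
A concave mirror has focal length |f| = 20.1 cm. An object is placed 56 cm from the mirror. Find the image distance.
f = +20.1 cm (concave); 1/di = 1/f − 1/do → di = 31.35 cm (real image, in front of mirror)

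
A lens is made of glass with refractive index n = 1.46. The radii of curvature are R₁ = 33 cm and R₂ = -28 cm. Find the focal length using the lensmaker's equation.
1/f = (n − 1)(1/R₁ − 1/R₂) → f = 32.93 cm (converging lens)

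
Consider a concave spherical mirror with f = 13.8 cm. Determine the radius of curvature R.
R = 2|f| = 27.6 cm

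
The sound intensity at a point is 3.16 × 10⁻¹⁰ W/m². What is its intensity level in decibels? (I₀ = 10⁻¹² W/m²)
β = 10·log₁₀(I/I₀) = 25 dB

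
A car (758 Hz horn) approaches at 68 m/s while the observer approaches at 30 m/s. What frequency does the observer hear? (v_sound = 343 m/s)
f_obs = f·(v + v_o)/(v − v_s) = 1028 Hz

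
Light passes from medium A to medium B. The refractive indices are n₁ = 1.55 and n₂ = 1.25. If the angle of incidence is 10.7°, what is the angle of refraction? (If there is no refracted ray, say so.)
sin θ₂ = (n₁/n₂)·sin θ₁ = 0.2302 → θ₂ = 13.31°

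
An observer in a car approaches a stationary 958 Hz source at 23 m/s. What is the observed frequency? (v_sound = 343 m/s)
f_obs = f·(v + v_o)/v = 1022 Hz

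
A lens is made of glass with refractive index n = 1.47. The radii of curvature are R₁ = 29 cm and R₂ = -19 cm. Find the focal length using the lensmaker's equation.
1/f = (n − 1)(1/R₁ − 1/R₂) → f = 24.42 cm (converging lens)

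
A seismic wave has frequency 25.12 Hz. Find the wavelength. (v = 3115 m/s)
λ = v/f = 124 m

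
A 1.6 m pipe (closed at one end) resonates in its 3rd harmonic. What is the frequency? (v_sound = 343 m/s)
fₙ = nv/(4L) = 160.8 Hz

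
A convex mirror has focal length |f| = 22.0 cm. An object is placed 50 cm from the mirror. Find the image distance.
f = −22.0 cm (convex); 1/di = 1/f − 1/do → di = -15.28 cm (virtual image, behind mirror)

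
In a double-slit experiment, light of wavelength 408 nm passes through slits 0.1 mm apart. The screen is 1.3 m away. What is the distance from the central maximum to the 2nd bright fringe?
y = mλL/d = 10.61 mm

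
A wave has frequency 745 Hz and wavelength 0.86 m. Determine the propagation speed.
v = fλ = 640.7 m/s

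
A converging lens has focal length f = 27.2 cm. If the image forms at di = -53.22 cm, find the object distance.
1/do = 1/f − 1/di → do = 18 cm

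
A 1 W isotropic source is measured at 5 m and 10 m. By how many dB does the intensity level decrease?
Δβ = 20·log₁₀(r₂/r₁) = 6.021 dB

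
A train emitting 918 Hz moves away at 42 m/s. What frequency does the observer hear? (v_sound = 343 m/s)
f_obs = f·v/(v + v_s) = 817.9 Hz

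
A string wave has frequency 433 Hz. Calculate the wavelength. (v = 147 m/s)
λ = v/f = 0.3395 m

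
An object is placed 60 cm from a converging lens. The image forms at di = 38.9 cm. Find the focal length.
1/f = 1/do + 1/di → f = 23.6 cm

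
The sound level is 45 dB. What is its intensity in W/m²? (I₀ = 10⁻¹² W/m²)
I = I₀·10^(β/10) = 3.16 × 10⁻⁸ W/m²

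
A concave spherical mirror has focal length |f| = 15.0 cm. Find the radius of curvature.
R = 2|f| = 30 cm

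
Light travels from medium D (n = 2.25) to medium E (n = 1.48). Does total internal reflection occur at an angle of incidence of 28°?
θc = arcsin(n₂/n₁) = 41.13°; 28° < θc, so no — the ray refracts.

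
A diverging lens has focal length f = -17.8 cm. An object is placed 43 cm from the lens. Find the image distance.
1/di = 1/f − 1/do → di = -12.59 cm (virtual image)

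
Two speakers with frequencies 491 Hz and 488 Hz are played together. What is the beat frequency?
3 Hz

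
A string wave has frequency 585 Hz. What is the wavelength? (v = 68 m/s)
λ = v/f = 0.1162 m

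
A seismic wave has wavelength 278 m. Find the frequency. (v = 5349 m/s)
f = v/λ = 19.24 Hz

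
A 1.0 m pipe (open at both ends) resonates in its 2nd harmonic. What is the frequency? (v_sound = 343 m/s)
fₙ = nv/(2L) = 343 Hz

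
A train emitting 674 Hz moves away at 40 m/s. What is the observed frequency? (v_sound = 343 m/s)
f_obs = f·v/(v + v_s) = 603.6 Hz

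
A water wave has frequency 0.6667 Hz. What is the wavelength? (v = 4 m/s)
λ = v/f = 6 m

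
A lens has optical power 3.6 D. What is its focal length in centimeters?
f = 1/P = 27.78 cm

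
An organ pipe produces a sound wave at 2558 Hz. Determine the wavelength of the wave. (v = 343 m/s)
λ = v/f = 0.1341 m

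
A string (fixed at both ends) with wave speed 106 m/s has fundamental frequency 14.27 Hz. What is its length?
L = v/(2f₁) = 3.714 m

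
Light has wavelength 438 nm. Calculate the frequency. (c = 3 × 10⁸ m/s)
f = c/λ = 6.849 × 10¹⁴ Hz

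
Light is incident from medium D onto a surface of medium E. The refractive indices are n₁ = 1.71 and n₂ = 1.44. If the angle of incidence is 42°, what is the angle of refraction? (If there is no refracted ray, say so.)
sin θ₂ = (n₁/n₂)·sin θ₁ = 0.7946 → θ₂ = 52.62°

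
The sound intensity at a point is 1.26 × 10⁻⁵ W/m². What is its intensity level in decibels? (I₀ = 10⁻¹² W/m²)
β = 10·log₁₀(I/I₀) = 71 dB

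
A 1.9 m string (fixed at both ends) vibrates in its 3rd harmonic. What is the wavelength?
λₙ = 2L/n = 1.267 m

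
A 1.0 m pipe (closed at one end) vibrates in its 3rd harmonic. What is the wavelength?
λₙ = 4L/n = 1.333 m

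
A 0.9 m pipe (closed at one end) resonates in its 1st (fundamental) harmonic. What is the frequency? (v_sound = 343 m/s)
fₙ = nv/(4L) = 95.28 Hz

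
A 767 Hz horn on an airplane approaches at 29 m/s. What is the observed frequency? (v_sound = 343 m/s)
f_obs = f·v/(v − v_s) = 837.8 Hz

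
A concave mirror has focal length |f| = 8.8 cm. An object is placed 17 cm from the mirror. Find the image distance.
f = +8.8 cm (concave); 1/di = 1/f − 1/do → di = 18.24 cm (real image, in front of mirror)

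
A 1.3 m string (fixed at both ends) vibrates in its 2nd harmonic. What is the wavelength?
λₙ = 2L/n = 1.3 m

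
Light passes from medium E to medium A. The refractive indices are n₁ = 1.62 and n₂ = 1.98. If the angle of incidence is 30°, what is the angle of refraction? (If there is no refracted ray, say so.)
sin θ₂ = (n₁/n₂)·sin θ₁ = 0.4091 → θ₂ = 24.15°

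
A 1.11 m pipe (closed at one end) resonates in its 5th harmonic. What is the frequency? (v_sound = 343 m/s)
fₙ = nv/(4L) = 386.3 Hz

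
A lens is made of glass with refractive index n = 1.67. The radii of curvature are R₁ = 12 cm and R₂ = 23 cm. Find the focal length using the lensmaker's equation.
1/f = (n − 1)(1/R₁ − 1/R₂) → f = 37.45 cm (converging lens)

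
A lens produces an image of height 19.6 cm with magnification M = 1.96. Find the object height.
ho = |hi|/|M| = 10 cm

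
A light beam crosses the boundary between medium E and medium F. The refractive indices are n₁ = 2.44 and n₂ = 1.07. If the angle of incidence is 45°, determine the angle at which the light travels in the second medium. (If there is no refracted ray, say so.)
sin θ₂ = (n₁/n₂)·sin θ₁ = 1.612 > 1, so there is no refracted ray — the light undergoes total internal reflection.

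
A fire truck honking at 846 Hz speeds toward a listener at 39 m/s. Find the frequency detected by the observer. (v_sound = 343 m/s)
f_obs = f·v/(v − v_s) = 954.5 Hz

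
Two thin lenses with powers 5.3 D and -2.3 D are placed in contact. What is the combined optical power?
P_total = P₁ + P₂ = 3.0 D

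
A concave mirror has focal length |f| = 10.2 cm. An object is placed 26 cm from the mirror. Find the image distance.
f = +10.2 cm (concave); 1/di = 1/f − 1/do → di = 16.78 cm (real image, in front of mirror)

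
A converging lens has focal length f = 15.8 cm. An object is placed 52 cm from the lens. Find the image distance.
1/di = 1/f − 1/do → di = 22.7 cm (real image)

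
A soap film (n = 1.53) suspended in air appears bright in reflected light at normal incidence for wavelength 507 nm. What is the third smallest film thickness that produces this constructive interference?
2nt = (m − ½)λ with m = 3 → t = (m − ½)λ/(2n) = 414.2 nm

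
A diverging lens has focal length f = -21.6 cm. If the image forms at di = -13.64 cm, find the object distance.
1/do = 1/f − 1/di → do = 37.01 cm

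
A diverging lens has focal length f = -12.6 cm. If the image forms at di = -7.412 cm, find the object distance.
1/do = 1/f − 1/di → do = 18 cm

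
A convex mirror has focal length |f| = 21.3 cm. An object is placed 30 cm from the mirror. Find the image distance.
f = −21.3 cm (convex); 1/di = 1/f − 1/do → di = -12.46 cm (virtual image, behind mirror)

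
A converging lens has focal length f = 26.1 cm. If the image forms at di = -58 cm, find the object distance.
1/do = 1/f − 1/di → do = 18 cm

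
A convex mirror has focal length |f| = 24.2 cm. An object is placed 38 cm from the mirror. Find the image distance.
f = −24.2 cm (convex); 1/di = 1/f − 1/do → di = -14.78 cm (virtual image, behind mirror)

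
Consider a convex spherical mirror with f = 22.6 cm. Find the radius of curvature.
R = 2|f| = 45.2 cm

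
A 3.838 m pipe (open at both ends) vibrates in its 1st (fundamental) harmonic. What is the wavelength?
λₙ = 2L/n = 7.676 m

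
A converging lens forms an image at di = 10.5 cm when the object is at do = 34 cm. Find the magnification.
M = −di/do = -0.3088 (inverted image)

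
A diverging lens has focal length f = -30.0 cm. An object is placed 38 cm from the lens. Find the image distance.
1/di = 1/f − 1/do → di = -16.76 cm (virtual image)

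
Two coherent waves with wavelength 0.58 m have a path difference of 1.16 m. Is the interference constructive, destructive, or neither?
constructive — path difference = 2λ, a whole number of wavelengths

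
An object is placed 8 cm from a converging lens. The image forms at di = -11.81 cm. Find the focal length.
1/f = 1/do + 1/di → f = 24.8 cm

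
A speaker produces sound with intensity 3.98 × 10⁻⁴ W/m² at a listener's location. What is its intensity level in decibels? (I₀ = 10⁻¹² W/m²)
β = 10·log₁₀(I/I₀) = 86 dB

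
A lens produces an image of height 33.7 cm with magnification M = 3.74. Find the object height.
ho = |hi|/|M| = 9.011 cm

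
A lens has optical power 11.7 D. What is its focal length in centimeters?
f = 1/P = 8.547 cm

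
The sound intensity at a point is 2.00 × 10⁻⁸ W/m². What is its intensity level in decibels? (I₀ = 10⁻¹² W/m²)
β = 10·log₁₀(I/I₀) = 43.01 dB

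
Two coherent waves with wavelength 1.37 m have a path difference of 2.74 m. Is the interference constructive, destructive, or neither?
constructive — path difference = 2λ, a whole number of wavelengths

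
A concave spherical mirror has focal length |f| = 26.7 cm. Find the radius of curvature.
R = 2|f| = 53.4 cm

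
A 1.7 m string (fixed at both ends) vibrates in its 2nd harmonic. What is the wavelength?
λₙ = 2L/n = 1.7 m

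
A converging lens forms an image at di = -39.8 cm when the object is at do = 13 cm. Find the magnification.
M = −di/do = 3.062 (upright image)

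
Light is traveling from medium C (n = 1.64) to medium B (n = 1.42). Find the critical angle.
θc = arcsin(n₂/n₁) = 59.98°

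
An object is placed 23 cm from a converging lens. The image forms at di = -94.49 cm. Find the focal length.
1/f = 1/do + 1/di → f = 30.4 cm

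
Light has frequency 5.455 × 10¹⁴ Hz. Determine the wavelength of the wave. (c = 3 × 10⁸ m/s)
λ = c/f = 550 nm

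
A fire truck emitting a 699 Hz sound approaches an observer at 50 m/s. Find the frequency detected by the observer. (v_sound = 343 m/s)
f_obs = f·v/(v − v_s) = 818.3 Hz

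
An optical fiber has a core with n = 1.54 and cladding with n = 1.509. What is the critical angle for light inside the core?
θc = arcsin(n_cladding/n_core) = 78.48°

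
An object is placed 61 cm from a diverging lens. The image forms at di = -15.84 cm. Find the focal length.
1/f = 1/do + 1/di → f = -21.4 cm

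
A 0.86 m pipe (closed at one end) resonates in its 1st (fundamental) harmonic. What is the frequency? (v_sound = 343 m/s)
fₙ = nv/(4L) = 99.71 Hz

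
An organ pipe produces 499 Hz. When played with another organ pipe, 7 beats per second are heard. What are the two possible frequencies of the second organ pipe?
f₂ = 499 ± 7 Hz → 506 Hz or 492 Hz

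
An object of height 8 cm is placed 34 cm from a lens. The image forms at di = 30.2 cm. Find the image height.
hi = (-di/do) × ho = -7.106 cm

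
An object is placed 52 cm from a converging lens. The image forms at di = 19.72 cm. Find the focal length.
1/f = 1/do + 1/di → f = 14.3 cm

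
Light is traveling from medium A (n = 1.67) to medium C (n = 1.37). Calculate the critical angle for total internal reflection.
θc = arcsin(n₂/n₁) = 55.12°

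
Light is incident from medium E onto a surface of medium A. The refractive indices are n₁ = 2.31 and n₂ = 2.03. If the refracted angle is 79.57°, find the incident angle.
sin θ₁ = (n₂/n₁)·sin θ₂ → θ₁ = 59.8°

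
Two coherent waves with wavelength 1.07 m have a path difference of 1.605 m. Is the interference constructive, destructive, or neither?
destructive — path difference = 1.5λ, an odd multiple of λ/2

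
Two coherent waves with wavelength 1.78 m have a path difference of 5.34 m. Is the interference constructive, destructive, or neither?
constructive — path difference = 3λ, a whole number of wavelengths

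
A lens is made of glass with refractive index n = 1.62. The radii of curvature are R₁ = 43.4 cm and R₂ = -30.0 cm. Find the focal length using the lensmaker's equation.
1/f = (n − 1)(1/R₁ − 1/R₂) → f = 28.61 cm (converging lens)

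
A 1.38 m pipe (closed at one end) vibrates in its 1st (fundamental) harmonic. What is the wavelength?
λₙ = 4L/n = 5.52 m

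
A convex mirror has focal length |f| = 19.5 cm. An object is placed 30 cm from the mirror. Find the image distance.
f = −19.5 cm (convex); 1/di = 1/f − 1/do → di = -11.82 cm (virtual image, behind mirror)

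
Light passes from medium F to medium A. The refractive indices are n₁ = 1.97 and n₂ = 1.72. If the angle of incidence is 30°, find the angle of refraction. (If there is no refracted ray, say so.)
sin θ₂ = (n₁/n₂)·sin θ₁ = 0.5727 → θ₂ = 34.94°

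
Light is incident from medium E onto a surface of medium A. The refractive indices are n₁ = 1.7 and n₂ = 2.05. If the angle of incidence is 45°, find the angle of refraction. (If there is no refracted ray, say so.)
sin θ₂ = (n₁/n₂)·sin θ₁ = 0.5864 → θ₂ = 35.9°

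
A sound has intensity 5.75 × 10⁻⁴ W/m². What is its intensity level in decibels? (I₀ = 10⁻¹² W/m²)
β = 10·log₁₀(I/I₀) = 87.6 dB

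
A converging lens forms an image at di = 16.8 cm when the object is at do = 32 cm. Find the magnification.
M = −di/do = -0.525 (inverted image)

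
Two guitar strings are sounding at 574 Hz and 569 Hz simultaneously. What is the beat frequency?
5 Hz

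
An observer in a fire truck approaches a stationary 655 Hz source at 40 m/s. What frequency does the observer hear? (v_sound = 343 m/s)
f_obs = f·(v + v_o)/v = 731.4 Hz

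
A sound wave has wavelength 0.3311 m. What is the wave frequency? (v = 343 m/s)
f = v/λ = 1036 Hz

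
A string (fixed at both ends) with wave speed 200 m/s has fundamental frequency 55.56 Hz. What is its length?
L = v/(2f₁) = 1.8 m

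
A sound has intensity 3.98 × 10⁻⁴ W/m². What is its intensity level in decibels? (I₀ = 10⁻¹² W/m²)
β = 10·log₁₀(I/I₀) = 86 dB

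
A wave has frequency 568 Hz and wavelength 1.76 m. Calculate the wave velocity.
v = fλ = 999.7 m/s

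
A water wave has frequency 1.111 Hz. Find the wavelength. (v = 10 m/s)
λ = v/f = 9.001 m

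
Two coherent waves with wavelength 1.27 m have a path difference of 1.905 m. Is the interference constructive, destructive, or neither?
destructive — path difference = 1.5λ, an odd multiple of λ/2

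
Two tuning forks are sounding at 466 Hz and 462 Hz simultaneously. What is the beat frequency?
4 Hz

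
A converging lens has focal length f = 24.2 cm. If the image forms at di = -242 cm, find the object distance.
1/do = 1/f − 1/di → do = 22 cm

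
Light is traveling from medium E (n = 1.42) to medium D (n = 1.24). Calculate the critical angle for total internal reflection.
θc = arcsin(n₂/n₁) = 60.84°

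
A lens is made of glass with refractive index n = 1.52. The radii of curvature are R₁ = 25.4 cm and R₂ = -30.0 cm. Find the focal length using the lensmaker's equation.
1/f = (n − 1)(1/R₁ − 1/R₂) → f = 26.45 cm (converging lens)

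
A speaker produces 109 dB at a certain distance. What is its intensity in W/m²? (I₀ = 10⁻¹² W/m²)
I = I₀·10^(β/10) = 7.94 × 10⁻² W/m²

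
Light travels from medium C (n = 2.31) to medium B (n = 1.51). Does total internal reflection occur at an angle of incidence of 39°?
θc = arcsin(n₂/n₁) = 40.82°; 39° < θc, so no — the ray refracts.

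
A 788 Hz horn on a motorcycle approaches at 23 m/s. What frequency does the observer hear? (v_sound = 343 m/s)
f_obs = f·v/(v − v_s) = 844.6 Hz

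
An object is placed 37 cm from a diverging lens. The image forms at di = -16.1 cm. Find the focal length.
1/f = 1/do + 1/di → f = -28.5 cm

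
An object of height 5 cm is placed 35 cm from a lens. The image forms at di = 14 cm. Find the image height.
hi = (-di/do) × ho = -2 cm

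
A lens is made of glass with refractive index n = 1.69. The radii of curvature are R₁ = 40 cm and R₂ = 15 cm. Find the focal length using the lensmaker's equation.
1/f = (n − 1)(1/R₁ − 1/R₂) → f = -34.78 cm (diverging lens)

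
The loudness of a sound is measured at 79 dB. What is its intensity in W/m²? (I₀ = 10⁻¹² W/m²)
I = I₀·10^(β/10) = 7.94 × 10⁻⁵ W/m²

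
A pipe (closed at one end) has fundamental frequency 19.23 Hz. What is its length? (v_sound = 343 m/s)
L = v/(4f₁) = 4.459 m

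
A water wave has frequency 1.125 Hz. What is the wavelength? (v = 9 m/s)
λ = v/f = 8 m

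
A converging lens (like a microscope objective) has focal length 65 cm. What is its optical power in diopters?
P = 1/f = 1.538 D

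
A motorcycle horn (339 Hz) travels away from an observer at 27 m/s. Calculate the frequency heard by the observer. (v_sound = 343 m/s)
f_obs = f·v/(v + v_s) = 314.3 Hz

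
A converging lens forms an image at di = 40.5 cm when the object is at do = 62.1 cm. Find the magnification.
M = −di/do = -0.6522 (inverted image)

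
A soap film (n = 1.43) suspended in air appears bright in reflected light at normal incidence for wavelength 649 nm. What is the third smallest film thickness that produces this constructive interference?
2nt = (m − ½)λ with m = 3 → t = (m − ½)λ/(2n) = 567.3 nm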